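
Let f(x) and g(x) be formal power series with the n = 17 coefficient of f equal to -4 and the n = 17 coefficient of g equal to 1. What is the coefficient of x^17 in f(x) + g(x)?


Addition of formal power series is termwise.
The coefficient of x^17 in f + g = -4 + 1
= -3

-3


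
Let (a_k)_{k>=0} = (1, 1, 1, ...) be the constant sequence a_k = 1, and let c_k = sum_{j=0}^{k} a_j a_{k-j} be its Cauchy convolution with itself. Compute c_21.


Since a_j = 1 for all j >= 0, the convolution sum becomes
c_k = sum_{j=0}^{k} 1 * 1 = 1 * (k + 1).
Equivalently, the generating function of (a_k) is 1/(1 - x) and its square is 1/(1 - x)^2 = sum_{k>=0} 1(k + 1) x^k.
For k = 21: 1 * 22 = 22.

22


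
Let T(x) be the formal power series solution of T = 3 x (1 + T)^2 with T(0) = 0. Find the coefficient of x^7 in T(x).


Apply the Lagrange inversion formula: if T = 3 x * phi(T) with phi(t) = (1 + t)^2, then [x^n] T = 3^n * (1/n) [t^(n-1)] phi(t)^n = 3^n * (1/n) [t^(n-1)] (1 + t)^(2n) = 3^n * (1/n) C(2n, n-1).
Using the identity C(2n, n-1) = C(2n, n) * n / (n+1), the unscaled factor equals C(2n, n) / (n+1) = C_n, the n-th Catalan number.
For n = 7: C_7 = C(14, 7) / 8 = 3432/8 = 429.
With the 3^7 = 2187 factor, the coefficient is 2187 * 429 = 938223.

938223


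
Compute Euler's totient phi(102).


phi(n) counts integers in [1, n] coprime to n. Using the multiplicative formula phi(n) = n * prod_{p | n} (1 - 1/p):
102 = 2 * 3 * 17, so
phi(102) = 102 * (1 - 1/2) * (1 - 1/3) * (1 - 1/17) = 32.

32


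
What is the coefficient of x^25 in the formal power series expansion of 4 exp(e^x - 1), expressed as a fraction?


exp(e^x - 1) is the exponential generating function for the Bell numbers Bell_k: exp(e^x - 1) = sum_{k>=0} Bell_k x^k / k!.
So the coefficient of x^25 in 4 exp(e^x - 1) is 4 Bell_25 / 25!.
Computing: Bell_25 = 4638590332229999353 and 25! = 15511210043330985984000000, giving
4 * 4638590332229999353/15511210043330985984000000 = 356814640940769181/298292500833288192000000.

356814640940769181/298292500833288192000000


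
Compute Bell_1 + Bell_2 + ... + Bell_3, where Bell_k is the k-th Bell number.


Recall Bell_k counts set partitions of a k-set (with Bell_0 = 1 by convention).
Bell_1 through Bell_3: 1, 2, 5
Sum = 1 + 2 + 5 = 8.

8


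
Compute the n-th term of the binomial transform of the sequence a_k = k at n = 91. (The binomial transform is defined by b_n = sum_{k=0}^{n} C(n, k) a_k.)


With a_k = k, b_n = sum_{k=0}^{n} C(n, k) k. Using k * C(n, k) = n * C(n-1, k-1) gives b_n = n * sum_{k>=1} C(n-1, k-1) = n * 2^(n-1).
For n = 91: 91 * 2^90 = 91 * 1237940039285380274899124224 = 112652543574969605015820304384.

112652543574969605015820304384


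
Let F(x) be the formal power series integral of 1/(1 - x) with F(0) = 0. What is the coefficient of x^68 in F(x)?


1/(1 - x) = sum_{k>=0} x^k. Integrating termwise and using F(0) = 0 gives
F(x) = sum_{k>=0} x^(k+1) / (k+1) = sum_{m>=1} x^m / m = -ln(1 - x).
So the coefficient of x^68 is 1/68 = 1/68.

1/68


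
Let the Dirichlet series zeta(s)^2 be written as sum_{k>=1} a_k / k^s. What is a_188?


The Dirichlet convolution of the constant function 1 with itself gives (1 * 1)(k) = sum_{d | k} 1 = d(k), the number of positive divisors of k.
Since zeta(s) = sum_{k>=1} 1/k^s, we have zeta(s)^2 = sum_{k>=1} d(k)/k^s, so a_k = d(k).
For k = 188: the divisors are 1, 2, 4, 47, 94, 188.
Count = 6.

6


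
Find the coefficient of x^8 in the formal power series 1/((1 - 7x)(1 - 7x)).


By partial fractions or Cauchy convolution:
The coefficient equals sum_{k=0}^{8} 7^k * 7^(8-k).
= 51883209

51883209


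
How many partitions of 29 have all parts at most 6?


Using the generating function (1-x)^(-1)(1-x^2)^(-1)...(1-x^6)^(-1),
the coefficient of x^29 counts these restricted partitions.
Result = 1057

1057


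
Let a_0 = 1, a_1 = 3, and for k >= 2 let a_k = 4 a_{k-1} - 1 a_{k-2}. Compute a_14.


Iterating the recurrence forward:
a_0 = 1
a_1 = 3
a_2 = 4*3 - 1*1 = 11
a_3 = 4*11 - 1*3 = 41
a_4 = 4*41 - 1*11 = 153
a_5 = 4*153 - 1*41 = 571
a_6 = 4*571 - 1*153 = 2131
a_7 = 4*2131 - 1*571 = 7953
a_8 = 4*7953 - 1*2131 = 29681
a_9 = 4*29681 - 1*7953 = 110771
a_10 = 4*110771 - 1*29681 = 413403
a_11 = 4*413403 - 1*110771 = 1542841
a_12 = 4*1542841 - 1*413403 = 5757961
a_13 = 4*5757961 - 1*1542841 = 21489003
a_14 = 4*21489003 - 1*5757961 = 80198051
So a_14 = 80198051.

80198051


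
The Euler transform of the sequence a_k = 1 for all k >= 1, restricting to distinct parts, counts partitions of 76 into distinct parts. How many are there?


Partitions of 76 into distinct parts can be computed via generating function.
Product (1+x)(1+x^2)(1+x^3)...
The coefficient of x^76 = 53250

53250


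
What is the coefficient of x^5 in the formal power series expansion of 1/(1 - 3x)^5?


The general identity 1/(1 - c x)^r = sum_{k>=0} c^k C(k + r - 1, r - 1) x^k follows by substituting y = c x into 1/(1 - y)^r = sum_{k>=0} C(k + r - 1, r - 1) y^k.
For c = 3, r = 5, k = 5:
3^5 * C(9, 4) = 243 * 126 = 30618.

30618


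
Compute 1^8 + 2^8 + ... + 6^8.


This power sum has a closed form given by Faulhaber's formula
sum_{k=1}^{m} k^p = (1 / (p + 1)) * sum_{j=0}^{p} C(p + 1, j) B_j m^(p + 1 - j),
but for small m direct computation is fastest:
1 + 256 + 6561 + 65536 + 390625 + 1679616 = 2142595.

2142595


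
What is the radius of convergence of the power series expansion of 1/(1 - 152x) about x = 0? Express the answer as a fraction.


Expanding 1/(1 - 152x) = sum_{k>=0} 152^k x^k, the series converges when |152x| < 1, i.e., |x| < 1/152.
So the radius of convergence is 1/152 = 1/152.

1/152


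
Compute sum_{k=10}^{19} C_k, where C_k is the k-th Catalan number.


C_10 through C_19: 16796, 58786, 208012, 742900, 2674440, 9694845, 35357670, 129644790, 477638700, 1767263190
Sum = 16796 + 58786 + 208012 + 742900 + 2674440 + 9694845 + 35357670 + 129644790 + 477638700 + 1767263190
= 2423300129

2423300129


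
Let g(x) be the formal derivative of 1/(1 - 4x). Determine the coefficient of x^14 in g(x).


Differentiate termwise: d/dx sum_{k>=0} 4^k x^k = sum_{k>=1} k 4^k x^(k-1) = sum_{j>=0} (j+1) 4^(j+1) x^j.
Equivalently, d/dx [1/(1 - 4x)] = 4/(1 - 4x)^2.
For j = 14: 15 * 4^15 = 15 * 1073741824 = 16106127360.

16106127360


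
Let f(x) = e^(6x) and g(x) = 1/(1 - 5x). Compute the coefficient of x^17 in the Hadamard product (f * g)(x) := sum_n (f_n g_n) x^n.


Expanding: f_k = 6^k/k! (from e^(6x)) and g_k = 5^k (from 1/(1 - 5x)). So the Hadamard coefficient (f * g)_k = 6^k 5^k / k! = (30)^k / k!.
For k = 17: 30^17/17! = 12914016300000000000000000/355687428096000 = 4324877929687500/119119.

4324877929687500/119119


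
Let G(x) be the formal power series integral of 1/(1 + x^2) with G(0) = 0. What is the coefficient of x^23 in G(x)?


1/(1 + x^2) = sum_{j>=0} (-1)^j x^(2j). Integrating termwise with G(0) = 0:
G(x) = sum_{j>=0} (-1)^j x^(2j+1) / (2j+1) = arctan(x).
Only odd powers are nonzero. For x^23 write 23 = 2*11 + 1, giving
(-1)^11 / 23 = -1/23 = -1/23.

-1/23


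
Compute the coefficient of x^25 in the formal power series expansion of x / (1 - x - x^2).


Let f(x) = sum_{k>=0} a_k x^k. Multiplying f(x) * (1 - x - x^2) = x and matching coefficients gives a_0 = 0, a_1 = 1, and a_k = a_{k-1} + a_{k-2} for k >= 2. These are the Fibonacci numbers F_k.
Iterating from F_0 = 0, F_1 = 1:
F_0=0, F_1=1, F_2=1, F_3=2, F_4=3, F_5=5, F_6=8, F_7=13, F_8=21, F_9=34, ...
F_25 = 75025.

75025


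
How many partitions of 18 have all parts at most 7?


Using the generating function (1-x)^(-1)(1-x^2)^(-1)...(1-x^7)^(-1),
the coefficient of x^18 counts these restricted partitions.
Result = 248

248


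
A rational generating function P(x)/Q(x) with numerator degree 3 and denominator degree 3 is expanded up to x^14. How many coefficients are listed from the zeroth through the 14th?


Expanding up to x^14 gives the coefficients for x^0, x^1, ..., x^14.
That is 14 + 1 = 15 coefficients in total.

15


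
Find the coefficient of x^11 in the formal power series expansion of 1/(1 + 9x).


Write 1/(1 + c x) = 1/(1 - (-c) x) and apply the geometric-series identity
1/(1 - y) = sum_{k>=0} y^k to get 1/(1 + c x) = sum_{k>=0} (-c)^k x^k.
So the coefficient of x^k is (-c)^k = (-1)^k * c^k.
Here c = 9 and k = 11:
(-9)^11 = -1 * 31381059609 = -31381059609

-31381059609


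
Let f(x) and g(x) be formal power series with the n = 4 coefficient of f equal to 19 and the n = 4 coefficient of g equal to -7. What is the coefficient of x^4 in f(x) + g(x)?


Addition of formal power series is termwise.
The coefficient of x^4 in f + g = 19 + -7
= 12

12


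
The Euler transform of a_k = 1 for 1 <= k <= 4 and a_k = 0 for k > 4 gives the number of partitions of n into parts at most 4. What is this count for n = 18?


Partitions of 18 into parts at most 4:
Using generating function (1-x)^(-1)(1-x^2)^(-1)...(1-x^4)^(-1),
the coefficient of x^18 = 84

84


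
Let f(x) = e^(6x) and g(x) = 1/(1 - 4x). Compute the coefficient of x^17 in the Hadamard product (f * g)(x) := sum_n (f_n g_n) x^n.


Expanding: f_k = 6^k/k! (from e^(6x)) and g_k = 4^k (from 1/(1 - 4x)). So the Hadamard coefficient (f * g)_k = 6^k 4^k / k! = (24)^k / k!.
For k = 17: 24^17/17! = 290797794982682557415424/355687428096000 = 12173449145352192/14889875.

12173449145352192/14889875


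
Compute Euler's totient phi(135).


phi(n) counts integers in [1, n] coprime to n. Using the multiplicative formula phi(n) = n * prod_{p | n} (1 - 1/p):
135 = 3^3 * 5, so
phi(135) = 135 * (1 - 1/3) * (1 - 1/5) = 72.

72


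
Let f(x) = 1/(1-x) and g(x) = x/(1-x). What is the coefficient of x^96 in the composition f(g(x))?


First simplify the composition: f(g(x)) = 1/(1 - x/(1-x)) = (1-x)/((1-x) - x) = (1-x)/(1-2x).
Now extract the coefficient. Write (1-x)/(1-2x) = 1/(1-2x) - x/(1-2x).
The coefficient of x^n in 1/(1-2x) is 2^n, and in x/(1-2x) is 2^(n-1) (for n >= 1).
So the coefficient of x^96 is 2^96 - 2^95 = 79228162514264337593543950336 - 39614081257132168796771975168 = 39614081257132168796771975168.

39614081257132168796771975168


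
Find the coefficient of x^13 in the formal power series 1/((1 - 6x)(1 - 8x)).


By partial fractions or Cauchy convolution:
The coefficient equals sum_{k=0}^{13} 6^k * 8^(13-k).
= 2159841173504

2159841173504


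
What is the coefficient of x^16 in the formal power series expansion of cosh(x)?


The Maclaurin series is cosh(t) = sum_{m>=0} t^(2m) / (2m)!, so substituting t = x, only even powers of x are nonzero, with coefficient of x^(2m) equal to 1 / (2m)!.
For x^16 the coefficient is 1/16! = 1/20922789888000 = 1/20922789888000.

1/20922789888000


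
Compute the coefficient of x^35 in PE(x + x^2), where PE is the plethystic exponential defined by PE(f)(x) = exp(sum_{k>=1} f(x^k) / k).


With f(x) = x + x^2, the exponent is sum_{k>=1} (x^k + x^(2k)) / k = -ln(1 - x) - ln(1 - x^2). Exponentiating:
PE(x + x^2) = 1 / ((1 - x)(1 - x^2)).
This is the generating function for partitions of n into parts of size 1 or 2. The number of 2's can be any j in 0..17, and the rest are 1's, so
[x^35] = floor(35/2) + 1 = 18.

18


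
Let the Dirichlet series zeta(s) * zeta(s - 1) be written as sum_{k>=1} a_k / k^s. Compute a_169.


Convolution gives a_k = sum_{d | k} d * 1 = sum_{d | k} d = sigma(k), the sum of positive divisors of k.
For k = 169, the divisors are 1, 13, 169, so
sigma(169) = 1 + 13 + 169 = 183.

183


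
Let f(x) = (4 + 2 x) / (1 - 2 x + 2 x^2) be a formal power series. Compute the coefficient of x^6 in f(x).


Write f(x) = sum_{k>=0} a_k x^k. Multiplying both sides by 1 - 2 x + 2 x^2 gives
(1 - 2 x + 2 x^2) sum_{k>=0} a_k x^k = 4 + 2 x.
Matching coefficients:
 x^0: a_0 = 4
 x^1: a_1 - 2 a_0 = 2  =>  a_1 = 2*4 + 2 = 10
 x^k (k >= 2): a_k = 2 a_{k-1} - 2 a_{k-2}.
Iterating: a_2 = 12, a_3 = 4, a_4 = -16, a_5 = -40, a_6 = -48.
So the coefficient of x^6 is -48.

-48


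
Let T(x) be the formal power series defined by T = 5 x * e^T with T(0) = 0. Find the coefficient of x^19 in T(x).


Apply the Lagrange inversion formula: if T = 5 x * phi(T) with phi(t) = e^t, then
[x^n] T = 5^n * (1/n) [t^(n-1)] phi(t)^n = 5^n * (1/n) [t^(n-1)] e^(n t) = 5^n * (1/n) * n^(n-1) / (n-1)! = 5^n * n^(n-1) / n!.
When c = 1 this is the Cayley count of rooted labeled trees on n vertices, divided by n!.
For n = 19: 5^19 * 19^18 / 19! = 19073486328125 * 104127350297911241532841/121645100408832000 = 836240670438354825735321044921875/51218989645824.

836240670438354825735321044921875/51218989645824


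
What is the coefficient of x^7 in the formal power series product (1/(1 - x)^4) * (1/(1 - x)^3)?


Combine the factors: (1/(1 - x)^4) * (1/(1 - x)^3) = 1/(1 - x)^7.
Then use 1/(1 - x)^r = sum_{k>=0} C(k + r - 1, r - 1) x^k with r = 7 and k = 7:
C(13, 6) = 1716.

1716


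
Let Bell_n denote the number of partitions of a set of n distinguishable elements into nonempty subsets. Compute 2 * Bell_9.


Bell_9 can be computed from the Bell triangle or from Dobinski's identity Bell_n = (1/e) * sum_{k>=0} k^n / k!.
Computing Bell_9 = 21147.
Then 2 * 21147 = 42294.

42294


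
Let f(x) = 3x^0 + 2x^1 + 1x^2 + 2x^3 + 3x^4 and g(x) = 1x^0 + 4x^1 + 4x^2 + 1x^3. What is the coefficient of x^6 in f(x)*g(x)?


Cauchy product at x^6:
2*1 + 3*4
= 14

14


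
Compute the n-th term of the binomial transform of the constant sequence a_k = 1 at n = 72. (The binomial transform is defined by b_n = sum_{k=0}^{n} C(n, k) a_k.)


With a_k = 1 for all k, b_n = sum_{k=0}^{n} C(n, k) = 2^n by the binomial theorem.
For n = 72: 2^72 = 4722366482869645213696.

4722366482869645213696


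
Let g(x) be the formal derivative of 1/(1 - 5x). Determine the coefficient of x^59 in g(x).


Differentiate termwise: d/dx sum_{k>=0} 5^k x^k = sum_{k>=1} k 5^k x^(k-1) = sum_{j>=0} (j+1) 5^(j+1) x^j.
Equivalently, d/dx [1/(1 - 5x)] = 5/(1 - 5x)^2.
For j = 59: 60 * 5^60 = 60 * 867361737988403547205962240695953369140625 = 52041704279304212832357734441757202148437500.

52041704279304212832357734441757202148437500


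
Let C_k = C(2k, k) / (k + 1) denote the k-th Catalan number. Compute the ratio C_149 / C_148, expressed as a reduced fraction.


Using C_k = (2k)! / (k! (k+1)!), the ratio C_{k+1}/C_k simplifies to
C_{k+1}/C_k = [(2k+2)! / ((k+1)! (k+2)!)] * [k! (k+1)! / (2k)!]
 = (2k+2)(2k+1) / ((k+1)(k+2)) = 2(2k+1) / (k+2).
For k = 148: 2(2*148 + 1) / (148 + 2) = 594/150 = 99/25.

99/25


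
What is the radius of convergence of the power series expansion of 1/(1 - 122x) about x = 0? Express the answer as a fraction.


Expanding 1/(1 - 122x) = sum_{k>=0} 122^k x^k, the series converges when |122x| < 1, i.e., |x| < 1/122.
So the radius of convergence is 1/122 = 1/122.

1/122


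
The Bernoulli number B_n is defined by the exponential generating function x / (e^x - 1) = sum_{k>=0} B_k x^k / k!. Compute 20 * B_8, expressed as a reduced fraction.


Bernoulli numbers can also be computed recursively via B_0 = 1 and sum_{j=0}^{m} C(m+1, j) B_j = 0 for m >= 1. Odd-index Bernoulli numbers vanish for k >= 3.
Computing B_8 = -1/30, so 20 * B_8 = 20 * -1/30 = -2/3.

-2/3


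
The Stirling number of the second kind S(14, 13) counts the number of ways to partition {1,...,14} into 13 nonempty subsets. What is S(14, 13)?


Using the explicit formula S(n,k) = (1/k!) sum_{j=0}^{k} (-1)^(k-j) C(k,j) j^n:
S(14, 13) = 91
Equivalently, S(n,k) is n! times the coefficient of x^n in the EGF (e^x - 1)^k / k!.

91


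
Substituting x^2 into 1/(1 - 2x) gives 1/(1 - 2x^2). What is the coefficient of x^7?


Since 1/(1 - 2x^2) only has even powers of x,
the coefficient of x^7 (odd) is 0.

0


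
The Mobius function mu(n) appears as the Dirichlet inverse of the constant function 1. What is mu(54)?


54 has a squared prime factor, so mu(54) = 0.
Factorization reveals a repeated prime.

0


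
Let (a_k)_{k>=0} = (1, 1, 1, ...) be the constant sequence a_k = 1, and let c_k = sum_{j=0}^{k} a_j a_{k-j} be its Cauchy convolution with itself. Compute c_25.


Since a_j = 1 for all j >= 0, the convolution sum becomes
c_k = sum_{j=0}^{k} 1 * 1 = 1 * (k + 1).
Equivalently, the generating function of (a_k) is 1/(1 - x) and its square is 1/(1 - x)^2 = sum_{k>=0} 1(k + 1) x^k.
For k = 25: 1 * 26 = 26.

26


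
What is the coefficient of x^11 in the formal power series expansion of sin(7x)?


The Maclaurin series is sin(t) = sum_{k>=0} (-1)^k t^(2k+1) / (2k+1)!, so substituting t = 7x, only odd powers of x are nonzero, with coefficient of x^(2k+1) equal to (-1)^k 7^(2k+1) / (2k+1)!.
Write 11 = 2*5 + 1, giving the coefficient (-1)^5 * 7^11 / 11! = -1977326743/39916800 = -282475249/5702400.

-282475249/5702400


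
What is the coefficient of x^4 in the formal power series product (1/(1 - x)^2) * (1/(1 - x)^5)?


Combine the factors: (1/(1 - x)^2) * (1/(1 - x)^5) = 1/(1 - x)^7.
Then use 1/(1 - x)^r = sum_{k>=0} C(k + r - 1, r - 1) x^k with r = 7 and k = 4:
C(10, 6) = 210.

210


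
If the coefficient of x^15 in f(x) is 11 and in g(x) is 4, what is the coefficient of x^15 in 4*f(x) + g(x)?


Scalar multiplication scales coefficients: 4 * 11 = 44.
Then add the g coefficient: 44 + 4
= 48

48


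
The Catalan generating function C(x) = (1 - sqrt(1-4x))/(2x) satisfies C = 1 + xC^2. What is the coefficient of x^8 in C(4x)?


Substituting x -> 4x scales the n-th coefficient by 4^n, so [x^8] C(4x) = 4^8 * C_8.
C_8 = C(2*8, 8)/(9) = 12870/9 = 1430.
So 4^8 * 1430 = 65536 * 1430 = 93716480.

93716480


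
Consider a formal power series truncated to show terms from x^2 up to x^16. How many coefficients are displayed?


From x^2 to x^16 inclusive, the count is 16 - 2 + 1 = 15.

15


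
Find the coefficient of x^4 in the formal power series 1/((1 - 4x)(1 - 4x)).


By partial fractions or Cauchy convolution:
The coefficient equals sum_{k=0}^{4} 4^k * 4^(4-k).
= 1280

1280


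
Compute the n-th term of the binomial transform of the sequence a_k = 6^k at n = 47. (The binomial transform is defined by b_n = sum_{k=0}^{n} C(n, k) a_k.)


With a_k = 6^k, b_n = sum_{k=0}^{n} C(n, k) 6^k = (1 + 6)^n by the binomial theorem.
For n = 47: (1 + 6)^47 = 7^47 = 5243338316756303634461458718861951455543.

5243338316756303634461458718861951455543


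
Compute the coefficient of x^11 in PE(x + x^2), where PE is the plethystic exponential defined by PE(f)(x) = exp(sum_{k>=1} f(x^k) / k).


With f(x) = x + x^2, the exponent is sum_{k>=1} (x^k + x^(2k)) / k = -ln(1 - x) - ln(1 - x^2). Exponentiating:
PE(x + x^2) = 1 / ((1 - x)(1 - x^2)).
This is the generating function for partitions of n into parts of size 1 or 2. The number of 2's can be any j in 0..5, and the rest are 1's, so
[x^11] = floor(11/2) + 1 = 6.

6


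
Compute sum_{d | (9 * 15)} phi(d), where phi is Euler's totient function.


First, 9 * 15 = 135. One classical identity is sum_{d | n} phi(d) = n (each k in [1, n] has a unique gcd with n, and among the k's with gcd(k, n) = n/d there are phi(d) of them). So the sum equals 135. We also verify directly:
Divisors of 135: 1, 3, 5, 9, 15, 27, 45, 135.
phi values: 1, 2, 4, 6, 8, 18, 24, 72.
Sum = 135.

135


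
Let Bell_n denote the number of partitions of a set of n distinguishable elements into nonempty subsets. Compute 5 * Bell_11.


Bell_11 can be computed from the Bell triangle or from Dobinski's identity Bell_n = (1/e) * sum_{k>=0} k^n / k!.
Computing Bell_11 = 678570.
Then 5 * 678570 = 3392850.

3392850


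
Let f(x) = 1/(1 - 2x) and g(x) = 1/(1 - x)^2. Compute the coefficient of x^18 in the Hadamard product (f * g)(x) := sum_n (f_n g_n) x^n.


f has coefficients f_k = 2^k. For g = 1/(1 - x)^2 the coefficient is g_k = C(k + 1, 1) = k + 1. The Hadamard coefficient is (f * g)_k = 2^k * (k + 1).
For k = 18: 2^18 * 19 = 262144 * 19 = 4980736.

4980736


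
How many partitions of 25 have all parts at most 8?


Using the generating function (1-x)^(-1)(1-x^2)^(-1)...(1-x^8)^(-1),
the coefficient of x^25 counts these restricted partitions.
Result = 1090

1090


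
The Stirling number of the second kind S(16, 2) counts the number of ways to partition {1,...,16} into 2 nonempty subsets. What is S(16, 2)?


Using the explicit formula S(n,k) = (1/k!) sum_{j=0}^{k} (-1)^(k-j) C(k,j) j^n:
S(16, 2) = 32767
Equivalently, S(n,k) is n! times the coefficient of x^n in the EGF (e^x - 1)^k / k!.

32767


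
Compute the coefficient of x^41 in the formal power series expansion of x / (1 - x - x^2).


Let f(x) = sum_{k>=0} a_k x^k. Multiplying f(x) * (1 - x - x^2) = x and matching coefficients gives a_0 = 0, a_1 = 1, and a_k = a_{k-1} + a_{k-2} for k >= 2. These are the Fibonacci numbers F_k.
Iterating from F_0 = 0, F_1 = 1:
F_0=0, F_1=1, F_2=1, F_3=2, F_4=3, F_5=5, F_6=8, F_7=13, F_8=21, F_9=34, ...
F_41 = 165580141.

165580141


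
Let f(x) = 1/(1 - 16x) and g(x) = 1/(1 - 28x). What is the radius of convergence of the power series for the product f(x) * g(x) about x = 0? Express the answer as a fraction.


The radius of 1/(1 - 16x) is 1/16 (nearest singularity at x = 1/16), and the radius of 1/(1 - 28x) is 1/28.
The product f(x)*g(x) = 1/((1 - 16x)(1 - 28x)) has singularities at both 1/16 and 1/28, so its radius of convergence is the distance to the nearest one:
min(1/16, 1/28) = 1/28.

1/28


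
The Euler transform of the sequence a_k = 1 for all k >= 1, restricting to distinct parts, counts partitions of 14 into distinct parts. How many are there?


Partitions of 14 into distinct parts can be computed via generating function.
Product (1+x)(1+x^2)(1+x^3)...
The coefficient of x^14 = 22

22


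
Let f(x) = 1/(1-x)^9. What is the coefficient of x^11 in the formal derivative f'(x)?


Differentiate: d/dx [ 1/(1-x)^r ] = r / (1-x)^(r+1).
Here r = 9, so f'(x) = 9 / (1-x)^10.
The expansion of 1/(1-x)^(r+1) has coefficient of x^n equal to C(n+r, r).
So the coefficient of x^11 in f'(x) is
9 * C(20, 9) = 9 * 167960 = 1511640

1511640


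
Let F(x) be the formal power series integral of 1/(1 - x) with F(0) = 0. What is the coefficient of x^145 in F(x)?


1/(1 - x) = sum_{k>=0} x^k. Integrating termwise and using F(0) = 0 gives
F(x) = sum_{k>=0} x^(k+1) / (k+1) = sum_{m>=1} x^m / m = -ln(1 - x).
So the coefficient of x^145 is 1/145 = 1/145.

1/145


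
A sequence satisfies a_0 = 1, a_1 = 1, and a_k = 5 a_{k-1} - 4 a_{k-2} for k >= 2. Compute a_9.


The characteristic equation is t^2 - 5 t + 4 = 0, with roots r_1 = 4 and r_2 = 1 (so c_1 = r_1 + r_2, c_2 = -r_1 r_2 as required).
One can use the closed form a_n = A r_1^n + B r_2^n, but direct iteration is more reliable:
a_0 = 1, a_1 = 1, a_2 = 1, a_3 = 1, a_4 = 1, a_5 = 1, a_6 = 1, a_7 = 1, a_8 = 1, a_9 = 1.
So a_9 = 1.

1


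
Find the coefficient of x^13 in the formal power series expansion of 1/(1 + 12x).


Write 1/(1 + c x) = 1/(1 - (-c) x) and apply the geometric-series identity
1/(1 - y) = sum_{k>=0} y^k to get 1/(1 + c x) = sum_{k>=0} (-c)^k x^k.
So the coefficient of x^k is (-c)^k = (-1)^k * c^k.
Here c = 12 and k = 13:
(-12)^13 = -1 * 106993205379072 = -106993205379072

-106993205379072


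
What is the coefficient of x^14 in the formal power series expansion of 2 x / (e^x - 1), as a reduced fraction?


The exponential generating function for Bernoulli numbers is
x / (e^x - 1) = sum_{k>=0} B_k x^k / k!.
So the coefficient of x^14 in 2 x / (e^x - 1) is 2 B_14 / 14!.
Computing: B_14 = 7/6, 14! = 87178291200, giving
2 * 7/6 / 87178291200 = 1/37362124800.

1/37362124800


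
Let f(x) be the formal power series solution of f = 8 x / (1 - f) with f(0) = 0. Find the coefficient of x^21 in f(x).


Apply Lagrange inversion: f = 8 x * phi(f) with phi(t) = 1/(1 - t), so
[x^n] f = 8^n * (1/n) [t^(n-1)] phi(t)^n = 8^n * (1/n) [t^(n-1)] (1 - t)^(-n) = 8^n * (1/n) C(2n - 2, n - 1) = 8^n * C_{n-1}.
For n = 21: C_20 = C(40, 20) / 21 = 137846528820/21 = 6564120420.
With the 8^21 = 9223372036854775808 factor, the coefficient is 9223372036854775808 * 6564120420 = 60543324728375426455814799360.

60543324728375426455814799360


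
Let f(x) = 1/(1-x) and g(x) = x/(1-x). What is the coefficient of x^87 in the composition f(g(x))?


First simplify the composition: f(g(x)) = 1/(1 - x/(1-x)) = (1-x)/((1-x) - x) = (1-x)/(1-2x).
Now extract the coefficient. Write (1-x)/(1-2x) = 1/(1-2x) - x/(1-2x).
The coefficient of x^n in 1/(1-2x) is 2^n, and in x/(1-2x) is 2^(n-1) (for n >= 1).
So the coefficient of x^87 is 2^87 - 2^86 = 154742504910672534362390528 - 77371252455336267181195264 = 77371252455336267181195264.

77371252455336267181195264


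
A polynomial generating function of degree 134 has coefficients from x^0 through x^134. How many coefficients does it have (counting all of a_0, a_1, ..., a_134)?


A polynomial of degree 134 takes the form a_0 + a_1 x + ... + a_134 x^134.
The number of coefficients is 134 + 1 = 135.

135


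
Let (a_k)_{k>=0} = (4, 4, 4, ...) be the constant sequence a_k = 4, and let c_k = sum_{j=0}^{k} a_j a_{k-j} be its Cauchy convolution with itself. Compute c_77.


Since a_j = 4 for all j >= 0, the convolution sum becomes
c_k = sum_{j=0}^{k} 4 * 4 = 16 * (k + 1).
Equivalently, the generating function of (a_k) is 4/(1 - x) and its square is 16/(1 - x)^2 = sum_{k>=0} 16(k + 1) x^k.
For k = 77: 16 * 78 = 1248.

1248


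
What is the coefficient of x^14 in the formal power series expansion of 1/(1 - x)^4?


The expansion 1/(1 - x)^r = sum_{k>=0} C(k + r - 1, r - 1) x^k follows from the multiset / negative-binomial theorem (or from repeated differentiation of the geometric series).
For r = 4 and k = 14:
C(17, 3) = 355687428096000 / (6 * 87178291200) = 680.

680


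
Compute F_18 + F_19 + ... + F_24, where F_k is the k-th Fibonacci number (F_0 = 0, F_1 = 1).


Use the identity sum_{k=0}^{N} F_k = F_{N+2} - 1 (which follows from F_{k+2} - F_{k+1} = F_k). Then
sum_{k=18}^{24} F_k = (F_{26} - 1) - (F_{19} - 1) = F_{26} - F_{19}.
Computing: F_{26} = 121393, F_{19} = 4181, so
Sum = 121393 - 4181 = 117212.

117212


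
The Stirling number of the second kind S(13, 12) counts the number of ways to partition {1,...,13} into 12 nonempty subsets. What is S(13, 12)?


Using the explicit formula S(n,k) = (1/k!) sum_{j=0}^{k} (-1)^(k-j) C(k,j) j^n:
S(13, 12) = 78
Equivalently, S(n,k) is n! times the coefficient of x^n in the EGF (e^x - 1)^k / k!.

78


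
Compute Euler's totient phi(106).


phi(n) counts integers in [1, n] coprime to n. Using the multiplicative formula phi(n) = n * prod_{p | n} (1 - 1/p):
106 = 2 * 53, so
phi(106) = 106 * (1 - 1/2) * (1 - 1/53) = 52.

52


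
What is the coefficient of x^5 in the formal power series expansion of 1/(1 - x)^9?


The negative binomial / multiset identity is
1/(1 - x)^r = sum_{k>=0} C(k + r - 1, r - 1) x^k.
Here r = 9 and k = 5, so the coefficient is
C(5 + 8, 8) = C(13, 8)
= 1287

1287


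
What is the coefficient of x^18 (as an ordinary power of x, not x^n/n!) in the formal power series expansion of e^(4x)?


The exponential series is e^y = sum_{k>=0} y^k / k!. Substituting y = 4x gives
e^(4x) = sum_{k>=0} 4^k x^k / k!.
So the coefficient of x^n is a^n/n! with a = 4, n = 18:
4^18 / 18! = 68719476736/6402373705728000 = 1048576/97692469875

1048576/97692469875


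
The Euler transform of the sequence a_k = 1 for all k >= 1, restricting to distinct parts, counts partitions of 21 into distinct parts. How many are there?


Partitions of 21 into distinct parts can be computed via generating function.
Product (1+x)(1+x^2)(1+x^3)...
The coefficient of x^21 = 76

76


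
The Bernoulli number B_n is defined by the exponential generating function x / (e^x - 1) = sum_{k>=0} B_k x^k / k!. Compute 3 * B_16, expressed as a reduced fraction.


Bernoulli numbers can also be computed recursively via B_0 = 1 and sum_{j=0}^{m} C(m+1, j) B_j = 0 for m >= 1. Odd-index Bernoulli numbers vanish for k >= 3.
Computing B_16 = -3617/510, so 3 * B_16 = 3 * -3617/510 = -3617/170.

-3617/170


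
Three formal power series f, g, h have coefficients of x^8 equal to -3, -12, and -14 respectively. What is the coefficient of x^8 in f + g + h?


Series addition is componentwise:
-3 + -12 + -14
= -29

-29


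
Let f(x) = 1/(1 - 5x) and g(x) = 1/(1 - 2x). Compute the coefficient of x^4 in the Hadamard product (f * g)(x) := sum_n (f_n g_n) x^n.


f has coefficients f_k = 5^k and g has coefficients g_k = 2^k, so the Hadamard product has coefficient (f*g)_k = 5^k * 2^k = 10^k.
For k = 4: 10^4 = 10000.

10000


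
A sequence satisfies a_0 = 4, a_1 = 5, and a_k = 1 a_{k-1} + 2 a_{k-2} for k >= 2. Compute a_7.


The characteristic equation is t^2 - 1 t - 2 = 0, with roots r_1 = 2 and r_2 = -1 (so c_1 = r_1 + r_2, c_2 = -r_1 r_2 as required).
One can use the closed form a_n = A r_1^n + B r_2^n, but direct iteration is more reliable:
a_0 = 4, a_1 = 5, a_2 = 13, a_3 = 23, a_4 = 49, a_5 = 95, a_6 = 193, a_7 = 383.
So a_7 = 383.

383


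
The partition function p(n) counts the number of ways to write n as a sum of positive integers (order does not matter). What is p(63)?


Using the generating function prod_{k>=1} 1/(1-x^k), we compute p(63).
By dynamic programming over parts 1 through 63:
p(63) = 1505499

1505499


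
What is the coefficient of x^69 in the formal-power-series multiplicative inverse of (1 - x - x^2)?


Let the inverse be f(x) = sum_{k>=0} a_k x^k. From f(x) * (1 - x - x^2) = 1 and matching coefficients:
 x^0: a_0 = 1.
 x^1: a_1 - a_0 = 0, so a_1 = 1.
 x^k (k >= 2): a_k - a_{k-1} - a_{k-2} = 0, i.e. a_k = a_{k-1} + a_{k-2}.
This is the Fibonacci-type recurrence shifted so that a_0 = a_1 = 1.
Iterating: a_0=1, a_1=1, a_2=2, a_3=3, a_4=5, a_5=8, a_6=13, a_7=21, a_8=34, a_9=55, ...
a_69 = 190392490709135.

190392490709135


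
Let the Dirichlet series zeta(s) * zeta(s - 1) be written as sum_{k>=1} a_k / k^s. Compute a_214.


Convolution gives a_k = sum_{d | k} d * 1 = sum_{d | k} d = sigma(k), the sum of positive divisors of k.
For k = 214, the divisors are 1, 2, 107, 214, so
sigma(214) = 1 + 2 + 107 + 214 = 324.

324


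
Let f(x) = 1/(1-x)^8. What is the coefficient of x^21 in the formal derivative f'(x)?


Differentiate: d/dx [ 1/(1-x)^r ] = r / (1-x)^(r+1).
Here r = 8, so f'(x) = 8 / (1-x)^9.
The expansion of 1/(1-x)^(r+1) has coefficient of x^n equal to C(n+r, r).
So the coefficient of x^21 in f'(x) is
8 * C(29, 8) = 8 * 4292145 = 34337160

34337160


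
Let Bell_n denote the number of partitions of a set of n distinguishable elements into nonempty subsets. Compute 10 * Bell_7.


Bell_7 can be computed from the Bell triangle or from Dobinski's identity Bell_n = (1/e) * sum_{k>=0} k^n / k!.
Computing Bell_7 = 877.
Then 10 * 877 = 8770.

8770


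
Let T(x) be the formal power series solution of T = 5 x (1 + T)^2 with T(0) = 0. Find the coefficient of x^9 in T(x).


Apply the Lagrange inversion formula: if T = 5 x * phi(T) with phi(t) = (1 + t)^2, then [x^n] T = 5^n * (1/n) [t^(n-1)] phi(t)^n = 5^n * (1/n) [t^(n-1)] (1 + t)^(2n) = 5^n * (1/n) C(2n, n-1).
Using the identity C(2n, n-1) = C(2n, n) * n / (n+1), the unscaled factor equals C(2n, n) / (n+1) = C_n, the n-th Catalan number.
For n = 9: C_9 = C(18, 9) / 10 = 48620/10 = 4862.
With the 5^9 = 1953125 factor, the coefficient is 1953125 * 4862 = 9496093750.

9496093750


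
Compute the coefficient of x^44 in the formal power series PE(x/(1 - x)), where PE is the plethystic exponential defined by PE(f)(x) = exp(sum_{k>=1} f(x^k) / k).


For f(x) = x/(1 - x) we have
sum_{k>=1} f(x^k) / k = sum_{k>=1} (1/k) * x^k / (1 - x^k) = sum_{k, m >= 1} x^(k m) / k,
which after exponentiating simplifies to
PE(x/(1 - x)) = prod_{k>=1} 1 / (1 - x^k).
This is the generating function for the partition function p(n), so the coefficient of x^44 is p(44).
Computing p(44) by dynamic programming over parts 1, 2, ..., 44: p(44) = 75175.

75175


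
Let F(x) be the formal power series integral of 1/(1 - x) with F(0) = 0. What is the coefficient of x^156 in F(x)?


1/(1 - x) = sum_{k>=0} x^k. Integrating termwise and using F(0) = 0 gives
F(x) = sum_{k>=0} x^(k+1) / (k+1) = sum_{m>=1} x^m / m = -ln(1 - x).
So the coefficient of x^156 is 1/156 = 1/156.

1/156


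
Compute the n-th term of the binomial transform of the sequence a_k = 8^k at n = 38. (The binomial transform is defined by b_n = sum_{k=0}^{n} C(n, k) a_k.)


With a_k = 8^k, b_n = sum_{k=0}^{n} C(n, k) 8^k = (1 + 8)^n by the binomial theorem.
For n = 38: (1 + 8)^38 = 9^38 = 1824800363140073127359051977856583921.

1824800363140073127359051977856583921


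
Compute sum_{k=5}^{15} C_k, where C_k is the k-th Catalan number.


C_5 through C_15: 42, 132, 429, 1430, 4862, 16796, 58786, 208012, 742900, 2674440, 9694845
Sum = 42 + 132 + 429 + 1430 + 4862 + 16796 + 58786 + 208012 + 742900 + 2674440 + 9694845
= 13402674

13402674


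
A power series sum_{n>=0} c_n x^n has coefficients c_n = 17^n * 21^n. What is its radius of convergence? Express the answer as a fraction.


By the root test (Cauchy-Hadamard), the radius is R = 1 / limsup_n |c_n|^(1/n).
Here |c_n|^(1/n) = (17^n * 21^n)^(1/n) = 17 * 21 = 357 for all n.
So R = 1/357 = 1/357.

1/357


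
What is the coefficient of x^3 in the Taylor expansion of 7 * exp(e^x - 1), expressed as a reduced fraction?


exp(e^x - 1) = sum_{k>=0} Bell_k x^k / k!, where Bell_k is the k-th Bell number.
So the coefficient of x^3 is 7 * Bell_3 / 3!.
Computing: Bell_3 = 5 and 3! = 6, giving
7 * 5/6 = 35/6.

35/6


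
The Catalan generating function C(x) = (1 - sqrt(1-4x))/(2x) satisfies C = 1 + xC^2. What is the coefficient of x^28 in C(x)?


Substituting x -> x scales the n-th coefficient by 1, so [x^28] C(x) = C_28.
C_28 = C(2*28, 28)/(29) = 7648690600760440/29 = 263747951750360.
= 263747951750360.

263747951750360


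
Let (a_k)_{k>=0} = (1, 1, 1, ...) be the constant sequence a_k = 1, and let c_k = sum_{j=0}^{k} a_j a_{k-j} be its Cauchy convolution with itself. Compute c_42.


Since a_j = 1 for all j >= 0, the convolution sum becomes
c_k = sum_{j=0}^{k} 1 * 1 = 1 * (k + 1).
Equivalently, the generating function of (a_k) is 1/(1 - x) and its square is 1/(1 - x)^2 = sum_{k>=0} 1(k + 1) x^k.
For k = 42: 1 * 43 = 43.

43


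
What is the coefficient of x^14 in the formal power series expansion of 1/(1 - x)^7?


The expansion 1/(1 - x)^r = sum_{k>=0} C(k + r - 1, r - 1) x^k follows from the multiset / negative-binomial theorem (or from repeated differentiation of the geometric series).
For r = 7 and k = 14:
C(20, 6) = 2432902008176640000 / (720 * 87178291200) = 38760.

38760


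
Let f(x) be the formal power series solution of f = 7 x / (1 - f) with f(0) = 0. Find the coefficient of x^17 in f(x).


Apply Lagrange inversion: f = 7 x * phi(f) with phi(t) = 1/(1 - t), so
[x^n] f = 7^n * (1/n) [t^(n-1)] phi(t)^n = 7^n * (1/n) [t^(n-1)] (1 - t)^(-n) = 7^n * (1/n) C(2n - 2, n - 1) = 7^n * C_{n-1}.
For n = 17: C_16 = C(32, 16) / 17 = 601080390/17 = 35357670.
With the 7^17 = 232630513987207 factor, the coefficient is 232630513987207 * 35357670 = 8225272945490049327690.

8225272945490049327690


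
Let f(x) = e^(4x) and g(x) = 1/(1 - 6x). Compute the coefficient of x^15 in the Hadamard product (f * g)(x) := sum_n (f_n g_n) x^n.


Expanding: f_k = 4^k/k! (from e^(4x)) and g_k = 6^k (from 1/(1 - 6x)). So the Hadamard coefficient (f * g)_k = 4^k 6^k / k! = (24)^k / k!.
For k = 15: 24^15/15! = 504857282956046106624/1307674368000 = 338151365148672/875875.

338151365148672/875875


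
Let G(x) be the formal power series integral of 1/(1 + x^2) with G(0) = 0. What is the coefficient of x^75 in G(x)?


1/(1 + x^2) = sum_{j>=0} (-1)^j x^(2j). Integrating termwise with G(0) = 0:
G(x) = sum_{j>=0} (-1)^j x^(2j+1) / (2j+1) = arctan(x).
Only odd powers are nonzero. For x^75 write 75 = 2*37 + 1, giving
(-1)^37 / 75 = -1/75 = -1/75.

-1/75


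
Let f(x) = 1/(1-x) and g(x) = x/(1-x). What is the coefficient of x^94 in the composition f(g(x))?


First simplify the composition: f(g(x)) = 1/(1 - x/(1-x)) = (1-x)/((1-x) - x) = (1-x)/(1-2x).
Now extract the coefficient. Write (1-x)/(1-2x) = 1/(1-2x) - x/(1-2x).
The coefficient of x^n in 1/(1-2x) is 2^n, and in x/(1-2x) is 2^(n-1) (for n >= 1).
So the coefficient of x^94 is 2^94 - 2^93 = 19807040628566084398385987584 - 9903520314283042199192993792 = 9903520314283042199192993792.

9903520314283042199192993792


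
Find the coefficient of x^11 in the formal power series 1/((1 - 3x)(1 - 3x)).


By partial fractions or Cauchy convolution:
The coefficient equals sum_{k=0}^{11} 3^k * 3^(11-k).
= 2125764

2125764


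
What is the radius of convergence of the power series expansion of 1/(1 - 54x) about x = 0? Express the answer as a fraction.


Expanding 1/(1 - 54x) = sum_{k>=0} 54^k x^k, the series converges when |54x| < 1, i.e., |x| < 1/54.
So the radius of convergence is 1/54 = 1/54.

1/54


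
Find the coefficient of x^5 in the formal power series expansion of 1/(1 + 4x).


Write 1/(1 + c x) = 1/(1 - (-c) x) and apply the geometric-series identity
1/(1 - y) = sum_{k>=0} y^k to get 1/(1 + c x) = sum_{k>=0} (-c)^k x^k.
So the coefficient of x^k is (-c)^k = (-1)^k * c^k.
Here c = 4 and k = 5:
(-4)^5 = -1 * 1024 = -1024

-1024


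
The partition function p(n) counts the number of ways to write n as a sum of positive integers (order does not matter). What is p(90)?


Using the generating function prod_{k>=1} 1/(1-x^k), we compute p(90).
By dynamic programming over parts 1 through 90:
p(90) = 56634173

56634173


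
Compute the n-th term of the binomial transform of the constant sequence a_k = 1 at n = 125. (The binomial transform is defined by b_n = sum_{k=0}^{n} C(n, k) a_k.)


With a_k = 1 for all k, b_n = sum_{k=0}^{n} C(n, k) = 2^n by the binomial theorem.
For n = 125: 2^125 = 42535295865117307932921825928971026432.

42535295865117307932921825928971026432


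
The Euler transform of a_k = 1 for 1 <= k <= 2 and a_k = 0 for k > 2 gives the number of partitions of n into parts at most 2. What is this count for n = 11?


Partitions of 11 into parts at most 2:
Using generating function (1-x)^(-1)(1-x^2)^(-1),
the coefficient of x^11 = 6

6


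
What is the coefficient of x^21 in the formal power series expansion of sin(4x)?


The Maclaurin series is sin(t) = sum_{k>=0} (-1)^k t^(2k+1) / (2k+1)!, so substituting t = 4x, only odd powers of x are nonzero, with coefficient of x^(2k+1) equal to (-1)^k 4^(2k+1) / (2k+1)!.
Write 21 = 2*10 + 1, giving the coefficient (-1)^10 * 4^21 / 21! = 4398046511104/51090942171709440000 = 16777216/194896477400625.

16777216/194896477400625


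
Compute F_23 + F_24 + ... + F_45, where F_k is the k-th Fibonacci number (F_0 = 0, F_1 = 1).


Use the identity sum_{k=0}^{N} F_k = F_{N+2} - 1 (which follows from F_{k+2} - F_{k+1} = F_k). Then
sum_{k=23}^{45} F_k = (F_{47} - 1) - (F_{24} - 1) = F_{47} - F_{24}.
Computing: F_{47} = 2971215073, F_{24} = 46368, so
Sum = 2971215073 - 46368 = 2971168705.

2971168705


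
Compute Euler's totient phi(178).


phi(n) counts integers in [1, n] coprime to n. Using the multiplicative formula phi(n) = n * prod_{p | n} (1 - 1/p):
178 = 2 * 89, so
phi(178) = 178 * (1 - 1/2) * (1 - 1/89) = 88.

88


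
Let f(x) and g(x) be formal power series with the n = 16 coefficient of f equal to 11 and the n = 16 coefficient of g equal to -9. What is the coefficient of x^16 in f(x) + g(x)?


Addition of formal power series is termwise.
The coefficient of x^16 in f + g = 11 + -9
= 2

2


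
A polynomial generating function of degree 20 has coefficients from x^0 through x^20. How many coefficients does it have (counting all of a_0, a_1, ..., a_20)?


A polynomial of degree 20 takes the form a_0 + a_1 x + ... + a_20 x^20.
The number of coefficients is 20 + 1 = 21.

21


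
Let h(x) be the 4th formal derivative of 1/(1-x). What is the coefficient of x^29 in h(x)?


Differentiating 4 times: d^4/dx^4 [1/(1-x)] = 4!/(1-x)^5.
The expansion 1/(1-x)^5 = sum_{k>=0} C(k+4, 4) x^k, so the coefficient of x^n in 4!/(1-x)^5 is 4! * C(n+4, 4).
For n = 29: 24 * C(33, 4) = 24 * 40920 = 982080

982080
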